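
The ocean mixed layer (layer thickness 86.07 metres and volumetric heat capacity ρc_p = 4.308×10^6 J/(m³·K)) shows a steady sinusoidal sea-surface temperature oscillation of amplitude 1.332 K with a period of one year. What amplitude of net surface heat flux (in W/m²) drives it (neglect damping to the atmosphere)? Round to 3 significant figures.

Areal heat capacity C = ρc_p × D = 4.308×10^6 × 86.07 = 3.71×10^8 J m⁻² K⁻¹.
ω = 2π / 3.15×10^7 s = 1.99×10^-7 s⁻¹.
Cω = 3.71×10^8 × 1.99×10^-7 = 73.9 W/(m²·K).
F₀ = A × Cω = 1.332 × 73.9 = 98.4 W/m².

98.4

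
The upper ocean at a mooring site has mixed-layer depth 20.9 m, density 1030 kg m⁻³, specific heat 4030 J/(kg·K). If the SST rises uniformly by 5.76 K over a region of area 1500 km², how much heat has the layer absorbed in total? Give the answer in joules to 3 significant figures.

Areal heat capacity C = ρ c_p D = 1030 × 4030 × 20.9 = 8.68×10^7 J m⁻² K⁻¹.
Heat per unit area: q = C ΔT = 8.68×10^7 × 5.76 = 5.00×10^8 J/m².
Total heat: Q = q × A = 5.00×10^8 × (1500 × 10⁶ m²) = 7.50×10^17 J.

7.50×10^17 J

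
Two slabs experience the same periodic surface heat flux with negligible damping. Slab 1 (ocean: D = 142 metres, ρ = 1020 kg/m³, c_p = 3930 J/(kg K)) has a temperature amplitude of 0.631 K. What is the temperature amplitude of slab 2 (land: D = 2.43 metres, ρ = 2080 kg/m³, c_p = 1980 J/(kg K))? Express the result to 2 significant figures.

C_ocean = 5.69×10^8 J/(m²·K); C_land = 1.00×10^7 J/(m²·K).
A ∝ 1/C ⇒ A_land = A_ocean × C_ocean/C_land = 0.631 × 56.9 = 35.9 K.

36 K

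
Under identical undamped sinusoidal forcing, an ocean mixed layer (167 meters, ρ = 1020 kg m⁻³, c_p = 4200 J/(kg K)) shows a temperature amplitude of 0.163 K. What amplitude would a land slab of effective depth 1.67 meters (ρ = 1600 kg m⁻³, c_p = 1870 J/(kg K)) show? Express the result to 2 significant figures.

23 K

C_ocean = 7.15×10^8 J/(m²·K); C_land = 5.00×10^6 J/(m²·K).
A ∝ 1/C ⇒ A_land = A_ocean × C_ocean/C_land = 0.163 × 143 = 23.3 K.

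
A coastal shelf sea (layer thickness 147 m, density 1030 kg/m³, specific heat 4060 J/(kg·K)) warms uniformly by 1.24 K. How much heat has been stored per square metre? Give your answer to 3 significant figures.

7.62×10^8

Areal heat capacity C = ρ c_p D = 1030 × 4060 × 147 = 6.15×10^8 J/(m²·K).
ΔQ = C ΔT = 6.15×10^8 × 1.24 = 7.62×10^8 J/m².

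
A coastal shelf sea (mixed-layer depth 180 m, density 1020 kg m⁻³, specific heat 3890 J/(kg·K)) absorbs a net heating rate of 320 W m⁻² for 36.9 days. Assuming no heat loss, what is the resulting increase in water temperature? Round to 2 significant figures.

Areal heat capacity C = ρ c_p D = 1020 × 3890 × 180 = 7.14×10^8 J m⁻² K⁻¹.
Net heat input Q = F Δt = 320 × (36.9 days × 86400 s/day) = 1.02×10^9 J/m².
ΔT = Q / C = 1.02×10^9 / 7.14×10^8 = 1.43 K.

1.4 K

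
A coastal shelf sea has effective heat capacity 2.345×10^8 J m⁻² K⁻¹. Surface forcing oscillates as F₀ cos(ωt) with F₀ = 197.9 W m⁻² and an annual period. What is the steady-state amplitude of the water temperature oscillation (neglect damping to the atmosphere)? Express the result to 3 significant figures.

4.24 K

Areal heat capacity C = 2.345×10^8 J m⁻² K⁻¹ (given).
Angular frequency ω = 2π / T = 2π / 3.15×10^7 s = 1.99×10^-7 s⁻¹.
Cω = 2.34×10^8 × 1.99×10^-7 = 46.7 W/(m²·K).
Amplitude A = F₀ / (Cω) = 197.9 / 46.7 = 4.24 K.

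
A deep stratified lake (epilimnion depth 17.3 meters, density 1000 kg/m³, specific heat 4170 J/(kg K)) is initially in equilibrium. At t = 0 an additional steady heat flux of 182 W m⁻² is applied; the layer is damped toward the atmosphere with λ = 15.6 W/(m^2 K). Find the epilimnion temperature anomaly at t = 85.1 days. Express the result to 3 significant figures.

Areal heat capacity C = ρ c_p D = 1000 × 4170 × 17.3 = 7.21×10^7 J/(m^2 K).
τ = C / λ = 7.21×10^7 / 15.6 = 4.62×10^6 s.
Equilibrium anomaly ΔT_eq = F / λ = 182 / 15.6 = 11.7 K.
t = 85.1 days = 7.35×10^6 s, so t/τ = 1.59.
ΔT(t) = ΔT_eq (1 − e^(−t/τ)) = 11.7 × (1 − e^−1.59) = 9.29 K.

9.29 K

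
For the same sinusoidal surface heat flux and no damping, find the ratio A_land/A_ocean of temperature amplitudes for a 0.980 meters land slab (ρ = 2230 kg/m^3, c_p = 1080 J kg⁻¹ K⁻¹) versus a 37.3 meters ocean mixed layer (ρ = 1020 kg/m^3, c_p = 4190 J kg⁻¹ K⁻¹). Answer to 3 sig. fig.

C_ocean = 1020 × 4190 × 37.3 = 1.59×10^8 J/(m²·K).
C_land = 2230 × 1080 × 0.980 = 2.36×10^6 J/(m²·K).
Undamped amplitude ∝ 1/C, so A_land/A_ocean = C_ocean/C_land = 67.5.

67.5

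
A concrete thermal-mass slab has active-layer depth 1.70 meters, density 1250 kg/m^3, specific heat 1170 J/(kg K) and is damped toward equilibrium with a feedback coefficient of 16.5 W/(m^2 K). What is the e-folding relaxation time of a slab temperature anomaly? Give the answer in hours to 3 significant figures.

Areal heat capacity C = ρ c_p D = 1250 × 1170 × 1.70 = 2.49×10^6 J/(m^2 K).
Relaxation time τ = C / λ = 2.49×10^6 / 16.5 = 1.51×10^5 s.
In hours: 1.51×10^5 s / (3600 s/hour) = 41.9 hours.

41.9 hours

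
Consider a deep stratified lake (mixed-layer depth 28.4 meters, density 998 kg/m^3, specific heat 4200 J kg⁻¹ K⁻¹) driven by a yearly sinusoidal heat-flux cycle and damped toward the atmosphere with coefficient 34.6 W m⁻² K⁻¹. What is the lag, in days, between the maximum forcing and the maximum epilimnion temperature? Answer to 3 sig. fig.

34.9 days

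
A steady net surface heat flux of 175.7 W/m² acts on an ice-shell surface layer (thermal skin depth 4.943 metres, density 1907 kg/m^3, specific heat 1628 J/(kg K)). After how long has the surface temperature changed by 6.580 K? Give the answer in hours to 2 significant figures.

160 hours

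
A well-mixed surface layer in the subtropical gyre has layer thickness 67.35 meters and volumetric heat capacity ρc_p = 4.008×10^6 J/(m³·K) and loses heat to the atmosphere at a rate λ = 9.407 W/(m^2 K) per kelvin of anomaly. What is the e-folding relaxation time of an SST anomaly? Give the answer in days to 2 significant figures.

330 days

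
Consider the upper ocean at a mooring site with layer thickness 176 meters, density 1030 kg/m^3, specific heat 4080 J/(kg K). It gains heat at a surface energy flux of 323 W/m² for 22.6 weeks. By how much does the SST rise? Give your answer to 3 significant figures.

5.97 K

Areal heat capacity C = ρ c_p D = 1030 × 4080 × 176 = 7.40×10^8 J/(m^2 K).
Net heat input Q = F Δt = 323 × (22.6 weeks × 6.048×10^5 s/week) = 4.41×10^9 J/m².
ΔT = Q / C = 4.41×10^9 / 7.40×10^8 = 5.97 K.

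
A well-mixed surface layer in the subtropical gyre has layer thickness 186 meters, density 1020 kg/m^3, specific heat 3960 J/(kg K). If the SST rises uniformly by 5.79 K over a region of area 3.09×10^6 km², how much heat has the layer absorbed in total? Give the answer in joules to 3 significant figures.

Areal heat capacity C = ρ c_p D = 1020 × 3960 × 186 = 7.51×10^8 J/(m²·K).
Heat per unit area: q = C ΔT = 7.51×10^8 × 5.79 = 4.35×10^9 J/m².
Total heat: Q = q × A = 4.35×10^9 × (3.09×10^6 × 10⁶ m²) = 1.34×10^22 J.

1.34×10^22 J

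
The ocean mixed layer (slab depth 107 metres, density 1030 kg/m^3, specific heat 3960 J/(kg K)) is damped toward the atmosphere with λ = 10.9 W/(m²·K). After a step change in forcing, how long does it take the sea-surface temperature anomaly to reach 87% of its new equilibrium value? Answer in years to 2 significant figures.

Areal heat capacity C = ρ c_p D = 1030 × 3960 × 107 = 4.36×10^8 J m⁻² K⁻¹.
τ = C / λ = 4.36×10^8 / 10.9 = 4.00×10^7 s.
Fraction reached: 1 − e^(−t/τ) = 0.87 ⇒ t = −τ ln(1 − 0.87) = τ × 2.04.
t = 8.17×10^7 s = 2.59 years.

2.6 years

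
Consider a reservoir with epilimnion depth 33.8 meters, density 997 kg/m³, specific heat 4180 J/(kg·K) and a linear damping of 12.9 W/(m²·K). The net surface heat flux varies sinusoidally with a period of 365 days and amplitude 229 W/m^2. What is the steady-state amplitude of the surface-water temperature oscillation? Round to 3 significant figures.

7.41 K

Areal heat capacity C = ρ c_p D = 997 × 4180 × 33.8 = 1.41×10^8 J/(m²·K).
Angular frequency ω = 2π / T = 2π / 3.15×10^7 s = 1.99×10^-7 s⁻¹.
√((Cω)² + λ²) = √((28.1)² + 12.9²) = 30.9 W/(m²·K).
Amplitude A = F₀ / √((Cω)²+λ²) = 229 / 30.9 = 7.41 K.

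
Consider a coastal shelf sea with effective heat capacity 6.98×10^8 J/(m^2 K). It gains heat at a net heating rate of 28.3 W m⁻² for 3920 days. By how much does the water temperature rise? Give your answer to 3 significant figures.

13.7 K

Areal heat capacity C = 6.98×10^8 J/(m^2 K) (given).
Net heat input Q = F Δt = 28.3 × (3920 days × 86400 s/day) = 9.58×10^9 J/m².
ΔT = Q / C = 9.58×10^9 / 6.98×10^8 = 13.7 K.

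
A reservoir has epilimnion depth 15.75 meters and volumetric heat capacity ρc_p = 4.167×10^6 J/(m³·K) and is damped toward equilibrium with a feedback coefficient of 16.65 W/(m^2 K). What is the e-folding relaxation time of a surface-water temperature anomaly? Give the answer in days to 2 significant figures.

Areal heat capacity C = ρc_p × D = 4.167×10^6 × 15.75 = 6.56×10^7 J/(m²·K).
Relaxation time τ = C / λ = 6.56×10^7 / 16.65 = 3.94×10^6 s.
In days: 3.94×10^6 s / (86400 s/day) = 45.6 days.

46 days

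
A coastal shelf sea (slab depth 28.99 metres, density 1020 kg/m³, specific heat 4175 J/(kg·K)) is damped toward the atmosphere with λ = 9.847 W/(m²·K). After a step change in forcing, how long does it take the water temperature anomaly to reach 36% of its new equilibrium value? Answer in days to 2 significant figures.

65 days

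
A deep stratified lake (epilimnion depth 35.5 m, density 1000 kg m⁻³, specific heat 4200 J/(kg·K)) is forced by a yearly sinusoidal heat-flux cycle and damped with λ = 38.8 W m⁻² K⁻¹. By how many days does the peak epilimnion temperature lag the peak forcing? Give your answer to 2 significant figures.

Areal heat capacity C = ρ c_p D = 1000 × 4200 × 35.5 = 1.49×10^8 J/(m^2 K).
ω = 2π / 3.15×10^7 s = 1.99×10^-7 s⁻¹.
Phase lag φ = arctan(Cω/λ) = arctan(29.7/38.8) = 0.653 rad.
Time lag = φ / ω = 0.653 / 1.99×10^-7 = 3.28×10^6 s = 38.0 days.

38 days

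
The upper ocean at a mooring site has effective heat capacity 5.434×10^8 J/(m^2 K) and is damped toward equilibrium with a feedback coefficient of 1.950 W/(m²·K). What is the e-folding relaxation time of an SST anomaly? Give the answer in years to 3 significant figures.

8.83 years

Areal heat capacity C = 5.434×10^8 J/(m^2 K) (given).
Relaxation time τ = C / λ = 5.43×10^8 / 1.950 = 2.79×10^8 s.
In years: 2.79×10^8 s / (3.156×10^7 s/year) = 8.83 years.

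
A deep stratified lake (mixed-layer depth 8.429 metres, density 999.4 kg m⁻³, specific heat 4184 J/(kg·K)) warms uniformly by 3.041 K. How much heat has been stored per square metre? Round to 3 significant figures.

1.07×10^8

Areal heat capacity C = ρ c_p D = 999.4 × 4184 × 8.429 = 3.52×10^7 J/(m²·K).
ΔQ = C ΔT = 3.52×10^7 × 3.041 = 1.07×10^8 J/m².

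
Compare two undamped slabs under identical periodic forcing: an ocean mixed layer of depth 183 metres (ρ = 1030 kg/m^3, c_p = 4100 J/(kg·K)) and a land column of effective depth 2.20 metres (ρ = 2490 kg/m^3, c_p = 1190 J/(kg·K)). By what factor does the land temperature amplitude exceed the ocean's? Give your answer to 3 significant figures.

C_ocean = 1030 × 4100 × 183 = 7.73×10^8 J/(m²·K).
C_land = 2490 × 1190 × 2.20 = 6.52×10^6 J/(m²·K).
Undamped amplitude ∝ 1/C, so A_land/A_ocean = C_ocean/C_land = 119.

119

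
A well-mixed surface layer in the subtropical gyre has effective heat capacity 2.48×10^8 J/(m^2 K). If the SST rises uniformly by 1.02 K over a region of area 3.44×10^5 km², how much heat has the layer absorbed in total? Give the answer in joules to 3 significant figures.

Areal heat capacity C = 2.48×10^8 J/(m^2 K) (given).
Heat per unit area: q = C ΔT = 2.48×10^8 × 1.02 = 2.53×10^8 J/m².
Total heat: Q = q × A = 2.53×10^8 × (3.44×10^5 × 10⁶ m²) = 8.70×10^19 J.

8.70×10^19 J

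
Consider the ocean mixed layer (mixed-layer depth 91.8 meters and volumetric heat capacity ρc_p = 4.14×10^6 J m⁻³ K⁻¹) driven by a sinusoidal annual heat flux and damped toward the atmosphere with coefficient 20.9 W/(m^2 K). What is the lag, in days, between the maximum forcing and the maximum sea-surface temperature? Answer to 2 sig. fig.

Areal heat capacity C = ρc_p × D = 4.14×10^6 × 91.8 = 3.80×10^8 J/(m²·K).
ω = 2π / 3.15×10^7 s = 1.99×10^-7 s⁻¹.
Phase lag φ = arctan(Cω/λ) = arctan(75.7/20.9) = 1.30 rad.
Time lag = φ / ω = 1.30 / 1.99×10^-7 = 6.53×10^6 s = 75.6 days.

76 days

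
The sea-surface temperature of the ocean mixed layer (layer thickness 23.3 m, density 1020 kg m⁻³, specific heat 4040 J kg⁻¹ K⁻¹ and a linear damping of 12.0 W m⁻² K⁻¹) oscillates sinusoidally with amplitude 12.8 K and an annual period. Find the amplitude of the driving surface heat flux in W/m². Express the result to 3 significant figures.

Areal heat capacity C = ρ c_p D = 1020 × 4040 × 23.3 = 9.60×10^7 J/(m^2 K).
ω = 2π / 3.15×10^7 s = 1.99×10^-7 s⁻¹.
√((Cω)² + λ²) = √((19.1)² + 12.0²) = 22.6 W/(m²·K).
F₀ = A × √((Cω)²+λ²) = 12.8 × 22.6 = 289 W/m².

289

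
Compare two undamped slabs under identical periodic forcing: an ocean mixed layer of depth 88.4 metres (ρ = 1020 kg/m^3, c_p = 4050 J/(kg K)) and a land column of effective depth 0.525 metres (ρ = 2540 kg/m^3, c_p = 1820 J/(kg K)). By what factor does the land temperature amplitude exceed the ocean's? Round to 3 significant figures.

150

C_ocean = 1020 × 4050 × 88.4 = 3.65×10^8 J/(m²·K).
C_land = 2540 × 1820 × 0.525 = 2.43×10^6 J/(m²·K).
Undamped amplitude ∝ 1/C, so A_land/A_ocean = C_ocean/C_land = 150.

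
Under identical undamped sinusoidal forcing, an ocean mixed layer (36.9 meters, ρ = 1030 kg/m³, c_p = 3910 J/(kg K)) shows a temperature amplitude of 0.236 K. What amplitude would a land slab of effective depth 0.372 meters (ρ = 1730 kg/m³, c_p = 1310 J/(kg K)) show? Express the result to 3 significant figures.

C_ocean = 1.49×10^8 J/(m²·K); C_land = 8.43×10^5 J/(m²·K).
A ∝ 1/C ⇒ A_land = A_ocean × C_ocean/C_land = 0.236 × 176 = 41.6 K.

41.6 K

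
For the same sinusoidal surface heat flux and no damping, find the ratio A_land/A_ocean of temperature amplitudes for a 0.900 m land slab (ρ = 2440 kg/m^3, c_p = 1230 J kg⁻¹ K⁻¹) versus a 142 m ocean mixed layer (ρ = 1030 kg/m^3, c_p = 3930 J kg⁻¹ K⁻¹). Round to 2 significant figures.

210

C_ocean = 1030 × 3930 × 142 = 5.75×10^8 J/(m²·K).
C_land = 2440 × 1230 × 0.900 = 2.70×10^6 J/(m²·K).
Undamped amplitude ∝ 1/C, so A_land/A_ocean = C_ocean/C_land = 213.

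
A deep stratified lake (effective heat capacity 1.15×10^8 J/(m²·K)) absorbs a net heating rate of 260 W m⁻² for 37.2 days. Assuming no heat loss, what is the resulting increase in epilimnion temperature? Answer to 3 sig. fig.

Areal heat capacity C = 1.15×10^8 J/(m²·K) (given).
Net heat input Q = F Δt = 260 × (37.2 days × 86400 s/day) = 8.36×10^8 J/m².
ΔT = Q / C = 8.36×10^8 / 1.15×10^8 = 7.27 K.

7.27 K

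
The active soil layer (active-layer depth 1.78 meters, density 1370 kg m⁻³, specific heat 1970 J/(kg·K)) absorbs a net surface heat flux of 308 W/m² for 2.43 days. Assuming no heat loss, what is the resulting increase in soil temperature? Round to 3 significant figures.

Areal heat capacity C = ρ c_p D = 1370 × 1970 × 1.78 = 4.80×10^6 J/(m^2 K).
Net heat input Q = F Δt = 308 × (2.43 days × 86400 s/day) = 6.47×10^7 J/m².
ΔT = Q / C = 6.47×10^7 / 4.80×10^6 = 13.5 K.

13.5 K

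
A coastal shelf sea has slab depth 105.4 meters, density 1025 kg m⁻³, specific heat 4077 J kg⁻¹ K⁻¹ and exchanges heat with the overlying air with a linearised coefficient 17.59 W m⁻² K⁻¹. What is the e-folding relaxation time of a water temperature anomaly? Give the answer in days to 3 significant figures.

290 days

Areal heat capacity C = ρ c_p D = 1025 × 4077 × 105.4 = 4.40×10^8 J/(m^2 K).
Relaxation time τ = C / λ = 4.40×10^8 / 17.59 = 2.50×10^7 s.
In days: 2.50×10^7 s / (86400 s/day) = 290 days.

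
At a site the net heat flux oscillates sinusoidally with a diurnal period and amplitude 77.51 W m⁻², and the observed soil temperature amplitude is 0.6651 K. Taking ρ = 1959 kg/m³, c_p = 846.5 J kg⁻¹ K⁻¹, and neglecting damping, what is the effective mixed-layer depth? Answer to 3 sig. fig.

ω = 2π / 86400 s = 7.27×10^-5 s⁻¹.
Required C = F₀ / (A ω) = 77.51 / (0.6651 × 7.27×10^-5) = 1.60×10^6 J/(m²·K).
D = C / (ρ c_p) = 1.60×10^6 / (1959 × 846.5) = 0.966 m.

0.966 m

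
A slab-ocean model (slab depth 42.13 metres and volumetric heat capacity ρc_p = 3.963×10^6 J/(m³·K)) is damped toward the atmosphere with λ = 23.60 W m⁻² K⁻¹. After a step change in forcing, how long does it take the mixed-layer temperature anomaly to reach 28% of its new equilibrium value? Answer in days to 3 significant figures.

26.9 days

Areal heat capacity C = ρc_p × D = 3.963×10^6 × 42.13 = 1.67×10^8 J/(m^2 K).
τ = C / λ = 1.67×10^8 / 23.60 = 7.07×10^6 s.
Fraction reached: 1 − e^(−t/τ) = 0.28 ⇒ t = −τ ln(1 − 0.28) = τ × 0.329.
t = 2.32×10^6 s = 26.9 days.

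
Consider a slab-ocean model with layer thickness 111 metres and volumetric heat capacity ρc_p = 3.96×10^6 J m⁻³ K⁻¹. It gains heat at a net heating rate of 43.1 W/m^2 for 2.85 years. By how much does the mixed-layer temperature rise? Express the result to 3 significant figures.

8.82 K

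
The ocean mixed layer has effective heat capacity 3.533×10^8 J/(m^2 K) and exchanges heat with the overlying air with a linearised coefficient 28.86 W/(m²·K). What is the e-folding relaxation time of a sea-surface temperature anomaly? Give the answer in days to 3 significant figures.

Areal heat capacity C = 3.533×10^8 J/(m^2 K) (given).
Relaxation time τ = C / λ = 3.53×10^8 / 28.86 = 1.22×10^7 s.
In days: 1.22×10^7 s / (86400 s/day) = 142 days.

142 days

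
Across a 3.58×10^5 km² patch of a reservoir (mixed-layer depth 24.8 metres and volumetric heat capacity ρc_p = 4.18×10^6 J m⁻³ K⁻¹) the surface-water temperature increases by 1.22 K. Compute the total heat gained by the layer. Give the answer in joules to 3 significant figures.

Areal heat capacity C = ρc_p × D = 4.18×10^6 × 24.8 = 1.04×10^8 J m⁻² K⁻¹.
Heat per unit area: q = C ΔT = 1.04×10^8 × 1.22 = 1.26×10^8 J/m².
Total heat: Q = q × A = 1.26×10^8 × (3.58×10^5 × 10⁶ m²) = 4.53×10^19 J.

4.53×10^19 J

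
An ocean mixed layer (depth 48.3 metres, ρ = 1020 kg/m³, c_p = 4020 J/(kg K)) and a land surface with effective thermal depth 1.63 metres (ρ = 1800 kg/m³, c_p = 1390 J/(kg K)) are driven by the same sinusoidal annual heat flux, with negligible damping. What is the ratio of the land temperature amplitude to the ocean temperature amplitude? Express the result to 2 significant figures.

C_ocean = 1020 × 4020 × 48.3 = 1.98×10^8 J/(m²·K).
C_land = 1800 × 1390 × 1.63 = 4.08×10^6 J/(m²·K).
Undamped amplitude ∝ 1/C, so A_land/A_ocean = C_ocean/C_land = 48.6.

49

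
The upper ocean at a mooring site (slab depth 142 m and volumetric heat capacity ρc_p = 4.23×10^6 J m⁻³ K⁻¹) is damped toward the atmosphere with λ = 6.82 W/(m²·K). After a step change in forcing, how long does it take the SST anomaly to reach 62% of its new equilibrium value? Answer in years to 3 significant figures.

Areal heat capacity C = ρc_p × D = 4.23×10^6 × 142 = 6.01×10^8 J/(m^2 K).
τ = C / λ = 6.01×10^8 / 6.82 = 8.81×10^7 s.
Fraction reached: 1 − e^(−t/τ) = 0.62 ⇒ t = −τ ln(1 − 0.62) = τ × 0.968.
t = 8.52×10^7 s = 2.70 years.

2.70 years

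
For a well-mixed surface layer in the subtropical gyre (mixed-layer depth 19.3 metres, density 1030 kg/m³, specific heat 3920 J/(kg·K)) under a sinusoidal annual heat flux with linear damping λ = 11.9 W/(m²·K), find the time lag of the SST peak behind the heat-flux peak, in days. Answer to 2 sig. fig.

53 days

Areal heat capacity C = ρ c_p D = 1030 × 3920 × 19.3 = 7.79×10^7 J/(m^2 K).
ω = 2π / 3.15×10^7 s = 1.99×10^-7 s⁻¹.
Phase lag φ = arctan(Cω/λ) = arctan(15.5/11.9) = 0.917 rad.
Time lag = φ / ω = 0.917 / 1.99×10^-7 = 4.60×10^6 s = 53.3 days.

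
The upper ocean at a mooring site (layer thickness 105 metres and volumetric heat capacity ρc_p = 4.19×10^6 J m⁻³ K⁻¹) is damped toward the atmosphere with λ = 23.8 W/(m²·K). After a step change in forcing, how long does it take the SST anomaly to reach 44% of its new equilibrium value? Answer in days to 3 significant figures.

124 days

Areal heat capacity C = ρc_p × D = 4.19×10^6 × 105 = 4.40×10^8 J m⁻² K⁻¹.
τ = C / λ = 4.40×10^8 / 23.8 = 1.85×10^7 s.
Fraction reached: 1 − e^(−t/τ) = 0.44 ⇒ t = −τ ln(1 − 0.44) = τ × 0.580.
t = 1.07×10^7 s = 124 days.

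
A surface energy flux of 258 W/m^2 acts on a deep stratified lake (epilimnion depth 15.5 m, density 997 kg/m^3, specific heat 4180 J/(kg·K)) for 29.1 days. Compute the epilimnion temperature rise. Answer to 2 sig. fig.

Areal heat capacity C = ρ c_p D = 997 × 4180 × 15.5 = 6.46×10^7 J/(m^2 K).
Net heat input Q = F Δt = 258 × (29.1 days × 86400 s/day) = 6.49×10^8 J/m².
ΔT = Q / C = 6.49×10^8 / 6.46×10^7 = 10.0 K.

10 K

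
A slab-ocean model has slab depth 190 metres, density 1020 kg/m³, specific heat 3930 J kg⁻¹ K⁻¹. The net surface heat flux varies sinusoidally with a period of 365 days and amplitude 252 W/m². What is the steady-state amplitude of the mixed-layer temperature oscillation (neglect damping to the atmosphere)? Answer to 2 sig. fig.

1.7 K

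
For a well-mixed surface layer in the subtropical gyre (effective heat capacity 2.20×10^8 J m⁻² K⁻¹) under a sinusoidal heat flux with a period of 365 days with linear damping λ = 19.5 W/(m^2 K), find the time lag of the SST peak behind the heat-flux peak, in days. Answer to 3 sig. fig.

Areal heat capacity C = 2.20×10^8 J m⁻² K⁻¹ (given).
ω = 2π / 3.15×10^7 s = 1.99×10^-7 s⁻¹.
Phase lag φ = arctan(Cω/λ) = arctan(43.8/19.5) = 1.15 rad.
Time lag = φ / ω = 1.15 / 1.99×10^-7 = 5.78×10^6 s = 66.9 days.

66.9 days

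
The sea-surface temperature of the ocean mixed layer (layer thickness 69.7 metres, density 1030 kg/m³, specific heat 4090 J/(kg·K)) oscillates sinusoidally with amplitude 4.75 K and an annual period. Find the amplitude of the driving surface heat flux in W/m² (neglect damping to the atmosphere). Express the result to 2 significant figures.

Areal heat capacity C = ρ c_p D = 1030 × 4090 × 69.7 = 2.94×10^8 J/(m^2 K).
ω = 2π / 3.15×10^7 s = 1.99×10^-7 s⁻¹.
Cω = 2.94×10^8 × 1.99×10^-7 = 58.5 W/(m²·K).
F₀ = A × Cω = 4.75 × 58.5 = 278 W/m².

280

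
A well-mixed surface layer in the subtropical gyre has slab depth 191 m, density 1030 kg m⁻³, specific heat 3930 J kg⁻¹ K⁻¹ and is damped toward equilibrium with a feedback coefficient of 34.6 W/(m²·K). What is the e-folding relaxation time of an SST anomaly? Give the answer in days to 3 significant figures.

259 days

Areal heat capacity C = ρ c_p D = 1030 × 3930 × 191 = 7.73×10^8 J/(m^2 K).
Relaxation time τ = C / λ = 7.73×10^8 / 34.6 = 2.23×10^7 s.
In days: 2.23×10^7 s / (86400 s/day) = 259 days.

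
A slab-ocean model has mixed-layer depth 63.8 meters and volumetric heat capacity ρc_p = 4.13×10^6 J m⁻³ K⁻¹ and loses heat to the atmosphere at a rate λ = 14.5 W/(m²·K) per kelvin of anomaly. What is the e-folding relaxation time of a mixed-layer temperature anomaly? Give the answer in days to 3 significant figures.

Areal heat capacity C = ρc_p × D = 4.13×10^6 × 63.8 = 2.63×10^8 J/(m^2 K).
Relaxation time τ = C / λ = 2.63×10^8 / 14.5 = 1.82×10^7 s.
In days: 1.82×10^7 s / (86400 s/day) = 210 days.

210 days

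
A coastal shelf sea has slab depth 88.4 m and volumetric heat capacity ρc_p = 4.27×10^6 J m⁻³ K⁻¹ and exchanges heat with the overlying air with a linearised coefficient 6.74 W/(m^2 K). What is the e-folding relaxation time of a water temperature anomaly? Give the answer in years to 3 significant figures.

Areal heat capacity C = ρc_p × D = 4.27×10^6 × 88.4 = 3.77×10^8 J/(m²·K).
Relaxation time τ = C / λ = 3.77×10^8 / 6.74 = 5.60×10^7 s.
In years: 5.60×10^7 s / (3.156×10^7 s/year) = 1.77 years.

1.77 years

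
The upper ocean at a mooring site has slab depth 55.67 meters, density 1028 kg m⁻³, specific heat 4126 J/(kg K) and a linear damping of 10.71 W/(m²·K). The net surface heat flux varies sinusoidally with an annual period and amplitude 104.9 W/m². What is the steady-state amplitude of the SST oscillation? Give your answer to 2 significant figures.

Areal heat capacity C = ρ c_p D = 1028 × 4126 × 55.67 = 2.36×10^8 J/(m^2 K).
Angular frequency ω = 2π / T = 2π / 3.15×10^7 s = 1.99×10^-7 s⁻¹.
√((Cω)² + λ²) = √((47.0)² + 10.71²) = 48.2 W/(m²·K).
Amplitude A = F₀ / √((Cω)²+λ²) = 104.9 / 48.2 = 2.17 K.

2.2 K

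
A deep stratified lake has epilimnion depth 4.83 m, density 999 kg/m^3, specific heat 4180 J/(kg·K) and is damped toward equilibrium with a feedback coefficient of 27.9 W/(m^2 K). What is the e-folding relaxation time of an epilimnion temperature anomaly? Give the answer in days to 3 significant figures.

8.37 days

Areal heat capacity C = ρ c_p D = 999 × 4180 × 4.83 = 2.02×10^7 J/(m^2 K).
Relaxation time τ = C / λ = 2.02×10^7 / 27.9 = 7.23×10^5 s.
In days: 7.23×10^5 s / (86400 s/day) = 8.37 days.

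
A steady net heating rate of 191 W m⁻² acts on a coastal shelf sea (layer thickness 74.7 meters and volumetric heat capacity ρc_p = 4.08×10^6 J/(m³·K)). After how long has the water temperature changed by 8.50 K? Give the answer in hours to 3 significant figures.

3770 hours

Areal heat capacity C = ρc_p × D = 4.08×10^6 × 74.7 = 3.05×10^8 J/(m²·K).
Time required: Δt = C ΔT / F = 3.05×10^8 × 8.50 / 191 = 1.36×10^7 s.
In hours: 1.36×10^7 s / (3600 s/hour) = 3770 hours.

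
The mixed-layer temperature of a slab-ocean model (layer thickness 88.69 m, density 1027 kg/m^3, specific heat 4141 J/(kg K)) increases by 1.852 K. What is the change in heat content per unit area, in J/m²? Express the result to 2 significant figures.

Areal heat capacity C = ρ c_p D = 1027 × 4141 × 88.69 = 3.77×10^8 J/(m^2 K).
ΔQ = C ΔT = 3.77×10^8 × 1.852 = 6.99×10^8 J/m².

7.0×10^8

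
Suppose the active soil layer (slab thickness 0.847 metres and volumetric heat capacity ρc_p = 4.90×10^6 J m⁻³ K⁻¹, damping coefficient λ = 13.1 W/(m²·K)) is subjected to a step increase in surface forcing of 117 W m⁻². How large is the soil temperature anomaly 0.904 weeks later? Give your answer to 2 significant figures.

Areal heat capacity C = ρc_p × D = 4.90×10^6 × 0.847 = 4.15×10^6 J/(m^2 K).
τ = C / λ = 4.15×10^6 / 13.1 = 3.17×10^5 s.
Equilibrium anomaly ΔT_eq = F / λ = 117 / 13.1 = 8.93 K.
t = 0.904 weeks = 5.47×10^5 s, so t/τ = 1.73.
ΔT(t) = ΔT_eq (1 − e^(−t/τ)) = 8.93 × (1 − e^−1.73) = 7.34 K.

7.3 K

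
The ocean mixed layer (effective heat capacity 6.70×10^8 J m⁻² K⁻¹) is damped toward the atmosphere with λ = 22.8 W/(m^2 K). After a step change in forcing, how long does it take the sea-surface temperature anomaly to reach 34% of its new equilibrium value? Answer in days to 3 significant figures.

Areal heat capacity C = 6.70×10^8 J m⁻² K⁻¹ (given).
τ = C / λ = 6.70×10^8 / 22.8 = 2.94×10^7 s.
Fraction reached: 1 − e^(−t/τ) = 0.34 ⇒ t = −τ ln(1 − 0.34) = τ × 0.416.
t = 1.22×10^7 s = 141 days.

141 days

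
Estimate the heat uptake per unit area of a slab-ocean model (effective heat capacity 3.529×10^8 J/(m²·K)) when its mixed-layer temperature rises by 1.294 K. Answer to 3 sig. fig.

Areal heat capacity C = 3.529×10^8 J/(m²·K) (given).
ΔQ = C ΔT = 3.53×10^8 × 1.294 = 4.57×10^8 J/m².

4.57×10^8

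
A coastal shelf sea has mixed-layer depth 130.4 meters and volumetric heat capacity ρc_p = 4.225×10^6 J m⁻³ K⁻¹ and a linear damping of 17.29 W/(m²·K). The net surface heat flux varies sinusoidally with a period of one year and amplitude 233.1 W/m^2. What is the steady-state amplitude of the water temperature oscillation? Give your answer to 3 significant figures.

2.10 K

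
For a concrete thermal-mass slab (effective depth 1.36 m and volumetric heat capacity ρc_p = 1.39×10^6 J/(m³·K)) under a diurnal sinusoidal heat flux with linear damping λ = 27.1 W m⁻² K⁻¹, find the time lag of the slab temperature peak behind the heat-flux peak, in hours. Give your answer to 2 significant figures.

Areal heat capacity C = ρc_p × D = 1.39×10^6 × 1.36 = 1.89×10^6 J/(m^2 K).
ω = 2π / 86400 s = 7.27×10^-5 s⁻¹.
Phase lag φ = arctan(Cω/λ) = arctan(137/27.1) = 1.38 rad.
Time lag = φ / ω = 1.38 / 7.27×10^-5 = 18900 s = 5.26 hours.

5.3 hours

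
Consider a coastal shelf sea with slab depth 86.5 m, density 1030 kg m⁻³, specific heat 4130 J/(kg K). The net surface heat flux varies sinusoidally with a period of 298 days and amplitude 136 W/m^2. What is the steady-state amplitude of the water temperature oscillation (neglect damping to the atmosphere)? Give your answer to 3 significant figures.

Areal heat capacity C = ρ c_p D = 1030 × 4130 × 86.5 = 3.68×10^8 J/(m²·K).
Angular frequency ω = 2π / T = 2π / 2.57×10^7 s = 2.44×10^-7 s⁻¹.
Cω = 3.68×10^8 × 2.44×10^-7 = 89.8 W/(m²·K).
Amplitude A = F₀ / (Cω) = 136 / 89.8 = 1.51 K.

1.51 K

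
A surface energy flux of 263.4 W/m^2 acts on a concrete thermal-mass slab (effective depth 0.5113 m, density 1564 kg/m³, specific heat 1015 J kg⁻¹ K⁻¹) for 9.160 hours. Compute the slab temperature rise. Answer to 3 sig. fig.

Areal heat capacity C = ρ c_p D = 1564 × 1015 × 0.5113 = 8.12×10^5 J/(m²·K).
Net heat input Q = F Δt = 263.4 × (9.160 hours × 3600 s/hour) = 8.69×10^6 J/m².
ΔT = Q / C = 8.69×10^6 / 8.12×10^5 = 10.7 K.

10.7 K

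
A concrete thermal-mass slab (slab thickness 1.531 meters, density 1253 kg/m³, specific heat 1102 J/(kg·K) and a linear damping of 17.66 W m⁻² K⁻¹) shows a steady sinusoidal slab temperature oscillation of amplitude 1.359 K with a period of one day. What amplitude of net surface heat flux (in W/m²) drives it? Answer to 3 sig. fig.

210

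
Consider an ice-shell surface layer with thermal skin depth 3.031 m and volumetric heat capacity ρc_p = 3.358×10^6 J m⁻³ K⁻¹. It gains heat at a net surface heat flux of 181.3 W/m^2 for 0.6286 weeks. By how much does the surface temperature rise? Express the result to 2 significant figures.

Areal heat capacity C = ρc_p × D = 3.358×10^6 × 3.031 = 1.02×10^7 J m⁻² K⁻¹.
Net heat input Q = F Δt = 181.3 × (0.6286 weeks × 6.048×10^5 s/week) = 6.89×10^7 J/m².
ΔT = Q / C = 6.89×10^7 / 1.02×10^7 = 6.77 K.

6.8 K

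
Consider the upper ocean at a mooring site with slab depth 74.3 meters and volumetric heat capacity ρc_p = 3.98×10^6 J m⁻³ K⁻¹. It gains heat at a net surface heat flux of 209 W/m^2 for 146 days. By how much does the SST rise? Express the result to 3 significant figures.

8.92 K

Areal heat capacity C = ρc_p × D = 3.98×10^6 × 74.3 = 2.96×10^8 J/(m^2 K).
Net heat input Q = F Δt = 209 × (146 days × 86400 s/day) = 2.64×10^9 J/m².
ΔT = Q / C = 2.64×10^9 / 2.96×10^8 = 8.92 K.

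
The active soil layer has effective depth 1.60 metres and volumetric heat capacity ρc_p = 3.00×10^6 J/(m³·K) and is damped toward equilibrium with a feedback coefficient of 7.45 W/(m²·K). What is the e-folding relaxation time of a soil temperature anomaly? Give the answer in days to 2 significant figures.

Areal heat capacity C = ρc_p × D = 3.00×10^6 × 1.60 = 4.80×10^6 J m⁻² K⁻¹.
Relaxation time τ = C / λ = 4.80×10^6 / 7.45 = 6.44×10^5 s.
In days: 6.44×10^5 s / (86400 s/day) = 7.46 days.

7.5 days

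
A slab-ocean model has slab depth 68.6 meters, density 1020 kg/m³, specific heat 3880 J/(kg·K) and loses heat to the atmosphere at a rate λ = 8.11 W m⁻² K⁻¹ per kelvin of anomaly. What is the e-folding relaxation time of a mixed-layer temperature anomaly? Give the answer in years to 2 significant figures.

Areal heat capacity C = ρ c_p D = 1020 × 3880 × 68.6 = 2.71×10^8 J/(m²·K).
Relaxation time τ = C / λ = 2.71×10^8 / 8.11 = 3.35×10^7 s.
In years: 3.35×10^7 s / (3.156×10^7 s/year) = 1.06 years.

1.1 years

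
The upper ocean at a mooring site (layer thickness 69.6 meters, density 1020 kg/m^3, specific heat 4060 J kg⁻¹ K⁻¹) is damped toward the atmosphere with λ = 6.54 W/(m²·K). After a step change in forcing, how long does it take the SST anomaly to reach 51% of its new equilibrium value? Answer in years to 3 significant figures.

0.996 years

Areal heat capacity C = ρ c_p D = 1020 × 4060 × 69.6 = 2.88×10^8 J/(m^2 K).
τ = C / λ = 2.88×10^8 / 6.54 = 4.41×10^7 s.
Fraction reached: 1 − e^(−t/τ) = 0.51 ⇒ t = −τ ln(1 − 0.51) = τ × 0.713.
t = 3.14×10^7 s = 0.996 years.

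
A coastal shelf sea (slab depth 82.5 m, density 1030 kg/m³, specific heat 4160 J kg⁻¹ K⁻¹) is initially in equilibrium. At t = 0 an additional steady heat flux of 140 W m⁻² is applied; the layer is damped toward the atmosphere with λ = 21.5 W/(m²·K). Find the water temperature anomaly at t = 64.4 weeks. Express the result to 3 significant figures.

Areal heat capacity C = ρ c_p D = 1030 × 4160 × 82.5 = 3.53×10^8 J/(m²·K).
τ = C / λ = 3.53×10^8 / 21.5 = 1.64×10^7 s.
Equilibrium anomaly ΔT_eq = F / λ = 140 / 21.5 = 6.51 K.
t = 64.4 weeks = 3.89×10^7 s, so t/τ = 2.37.
ΔT(t) = ΔT_eq (1 − e^(−t/τ)) = 6.51 × (1 − e^−2.37) = 5.90 K.

5.90 K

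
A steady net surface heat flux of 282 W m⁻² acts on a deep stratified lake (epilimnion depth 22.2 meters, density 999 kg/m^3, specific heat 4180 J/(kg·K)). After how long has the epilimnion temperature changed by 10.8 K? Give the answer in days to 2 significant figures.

41 days

Areal heat capacity C = ρ c_p D = 999 × 4180 × 22.2 = 9.27×10^7 J/(m²·K).
Time required: Δt = C ΔT / F = 9.27×10^7 × 10.8 / 282 = 3.55×10^6 s.
In days: 3.55×10^6 s / (86400 s/day) = 41.1 days.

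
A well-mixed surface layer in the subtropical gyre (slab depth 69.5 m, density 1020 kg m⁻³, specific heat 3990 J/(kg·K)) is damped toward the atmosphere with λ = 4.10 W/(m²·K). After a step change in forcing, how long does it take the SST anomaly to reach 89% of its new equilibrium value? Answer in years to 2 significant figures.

4.8 years

Areal heat capacity C = ρ c_p D = 1020 × 3990 × 69.5 = 2.83×10^8 J m⁻² K⁻¹.
τ = C / λ = 2.83×10^8 / 4.10 = 6.90×10^7 s.
Fraction reached: 1 − e^(−t/τ) = 0.89 ⇒ t = −τ ln(1 − 0.89) = τ × 2.21.
t = 1.52×10^8 s = 4.83 years.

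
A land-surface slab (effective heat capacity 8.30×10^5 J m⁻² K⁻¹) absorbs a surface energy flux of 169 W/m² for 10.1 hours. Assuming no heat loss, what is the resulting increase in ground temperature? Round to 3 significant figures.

7.40 K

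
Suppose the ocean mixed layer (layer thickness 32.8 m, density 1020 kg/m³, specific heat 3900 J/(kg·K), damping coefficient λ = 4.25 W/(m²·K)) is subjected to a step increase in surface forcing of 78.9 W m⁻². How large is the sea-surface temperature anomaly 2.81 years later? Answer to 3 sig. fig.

Areal heat capacity C = ρ c_p D = 1020 × 3900 × 32.8 = 1.30×10^8 J m⁻² K⁻¹.
τ = C / λ = 1.30×10^8 / 4.25 = 3.07×10^7 s.
Equilibrium anomaly ΔT_eq = F / λ = 78.9 / 4.25 = 18.6 K.
t = 2.81 years = 8.87×10^7 s, so t/τ = 2.89.
ΔT(t) = ΔT_eq (1 − e^(−t/τ)) = 18.6 × (1 − e^−2.89) = 17.5 K.

17.5 K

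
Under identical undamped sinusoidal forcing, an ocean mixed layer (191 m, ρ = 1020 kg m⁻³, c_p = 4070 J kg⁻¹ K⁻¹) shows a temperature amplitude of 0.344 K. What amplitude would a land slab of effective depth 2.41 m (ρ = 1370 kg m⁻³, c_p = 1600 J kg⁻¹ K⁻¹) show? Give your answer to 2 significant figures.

52 K

C_ocean = 7.93×10^8 J/(m²·K); C_land = 5.28×10^6 J/(m²·K).
A ∝ 1/C ⇒ A_land = A_ocean × C_ocean/C_land = 0.344 × 150 = 51.6 K.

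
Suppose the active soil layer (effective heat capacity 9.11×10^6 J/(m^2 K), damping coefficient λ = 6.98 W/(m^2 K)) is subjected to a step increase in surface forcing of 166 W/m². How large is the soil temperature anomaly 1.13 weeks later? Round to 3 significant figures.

9.69 K

Areal heat capacity C = 9.11×10^6 J/(m^2 K) (given).
τ = C / λ = 9.11×10^6 / 6.98 = 1.31×10^6 s.
Equilibrium anomaly ΔT_eq = F / λ = 166 / 6.98 = 23.8 K.
t = 1.13 weeks = 6.83×10^5 s, so t/τ = 0.524.
ΔT(t) = ΔT_eq (1 − e^(−t/τ)) = 23.8 × (1 − e^−0.524) = 9.69 K.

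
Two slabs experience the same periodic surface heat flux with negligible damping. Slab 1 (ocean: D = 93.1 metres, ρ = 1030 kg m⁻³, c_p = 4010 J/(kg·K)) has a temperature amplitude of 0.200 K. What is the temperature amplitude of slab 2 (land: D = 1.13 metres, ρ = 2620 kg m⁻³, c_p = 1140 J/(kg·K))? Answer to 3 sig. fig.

22.8 K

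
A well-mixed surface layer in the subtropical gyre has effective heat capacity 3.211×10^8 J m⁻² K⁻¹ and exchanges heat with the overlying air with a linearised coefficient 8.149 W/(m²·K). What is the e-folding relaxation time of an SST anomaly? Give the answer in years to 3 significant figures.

Areal heat capacity C = 3.211×10^8 J m⁻² K⁻¹ (given).
Relaxation time τ = C / λ = 3.21×10^8 / 8.149 = 3.94×10^7 s.
In years: 3.94×10^7 s / (3.156×10^7 s/year) = 1.25 years.

1.25 years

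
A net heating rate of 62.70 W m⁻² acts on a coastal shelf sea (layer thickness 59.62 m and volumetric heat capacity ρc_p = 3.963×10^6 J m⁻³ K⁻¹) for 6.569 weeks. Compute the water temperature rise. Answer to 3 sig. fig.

Areal heat capacity C = ρc_p × D = 3.963×10^6 × 59.62 = 2.36×10^8 J/(m²·K).
Net heat input Q = F Δt = 62.70 × (6.569 weeks × 6.048×10^5 s/week) = 2.49×10^8 J/m².
ΔT = Q / C = 2.49×10^8 / 2.36×10^8 = 1.05 K.

1.05 K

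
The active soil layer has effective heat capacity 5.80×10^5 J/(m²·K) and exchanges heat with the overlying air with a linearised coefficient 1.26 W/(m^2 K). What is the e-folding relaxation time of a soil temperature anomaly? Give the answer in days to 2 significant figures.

5.3 days

Areal heat capacity C = 5.80×10^5 J/(m²·K) (given).
Relaxation time τ = C / λ = 5.80×10^5 / 1.26 = 4.60×10^5 s.
In days: 4.60×10^5 s / (86400 s/day) = 5.33 days.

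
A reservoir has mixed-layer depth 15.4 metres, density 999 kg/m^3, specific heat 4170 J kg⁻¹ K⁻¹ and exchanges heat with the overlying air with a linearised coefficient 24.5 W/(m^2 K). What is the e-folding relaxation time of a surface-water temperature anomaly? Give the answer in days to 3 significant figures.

Areal heat capacity C = ρ c_p D = 999 × 4170 × 15.4 = 6.42×10^7 J/(m²·K).
Relaxation time τ = C / λ = 6.42×10^7 / 24.5 = 2.62×10^6 s.
In days: 2.62×10^6 s / (86400 s/day) = 30.3 days.

30.3 days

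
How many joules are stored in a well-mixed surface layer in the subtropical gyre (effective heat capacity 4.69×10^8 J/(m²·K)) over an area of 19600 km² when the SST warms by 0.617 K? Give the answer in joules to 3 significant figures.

5.67×10^18 J

Areal heat capacity C = 4.69×10^8 J/(m²·K) (given).
Heat per unit area: q = C ΔT = 4.69×10^8 × 0.617 = 2.89×10^8 J/m².
Total heat: Q = q × A = 2.89×10^8 × (19600 × 10⁶ m²) = 5.67×10^18 J.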